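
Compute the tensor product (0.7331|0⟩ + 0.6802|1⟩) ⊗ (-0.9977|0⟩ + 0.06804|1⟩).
-0.7314|00⟩ + 0.04988|01⟩ - 0.6786|10⟩ + 0.04628|11⟩

amp(|b₁b₂…⟩) = product of the factor amplitudes for bits b₁, b₂, …; only kets whose every factor amplitude is nonzero survive.
|00⟩: (0.7331)(-0.9977) = -0.7314
|01⟩: (0.7331)(0.06804) = 0.04988
|10⟩: (0.6802)(-0.9977) = -0.6786
|11⟩: (0.6802)(0.06804) = 0.04628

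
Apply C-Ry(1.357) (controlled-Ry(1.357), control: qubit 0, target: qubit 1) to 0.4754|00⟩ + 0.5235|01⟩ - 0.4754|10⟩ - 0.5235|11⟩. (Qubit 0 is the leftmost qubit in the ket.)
0.4754|00⟩ + 0.5235|01⟩ - 0.04154|10⟩ - 0.7059|11⟩

C-Ry(1.357) leaves the control-|0⟩ kets |00⟩, |01⟩ unchanged and applies Ry(1.357) to qubit 1 on the control-|1⟩ pair (|10⟩, |11⟩).
Ry(1.357) = [[cos(θ/2), −sin(θ/2)], [sin(θ/2), cos(θ/2)]]; θ = 1.357, cos(θ/2) ≈ 0.778515, sin(θ/2) ≈ 0.627626.
With a = amp(|10⟩) = -0.4754 and b = amp(|11⟩) = -0.5235:
new amp(|10⟩) = (0.778515)·a + (-0.627626)·b = -0.04154
new amp(|11⟩) = (0.627626)·a + (0.778515)·b = -0.7059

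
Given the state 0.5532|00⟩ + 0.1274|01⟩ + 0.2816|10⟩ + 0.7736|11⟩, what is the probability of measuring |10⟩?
0.0793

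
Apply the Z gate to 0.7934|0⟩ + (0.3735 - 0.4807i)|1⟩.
0.7934|0⟩ + (-0.3735 + 0.4807i)|1⟩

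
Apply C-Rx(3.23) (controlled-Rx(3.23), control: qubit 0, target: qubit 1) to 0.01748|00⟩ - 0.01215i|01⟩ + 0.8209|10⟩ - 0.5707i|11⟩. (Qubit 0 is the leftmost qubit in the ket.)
0.01748|00⟩ - 0.01215i|01⟩ - 0.6064|10⟩ - 0.7949i|11⟩

C-Rx(3.23) leaves the control-|0⟩ kets |00⟩, |01⟩ unchanged and applies Rx(3.23) to qubit 1 on the control-|1⟩ pair (|10⟩, |11⟩).
Rx(3.23) = [[cos(θ/2), −i·sin(θ/2)], [−i·sin(θ/2), cos(θ/2)]]; θ = 3.23, cos(θ/2) ≈ -0.0441893, sin(θ/2) ≈ 0.999023.
With a = amp(|10⟩) = 0.8209 and b = amp(|11⟩) = -0.5707i:
new amp(|10⟩) = (-0.0441893)·a + (-0.999023i)·b = -0.6064
new amp(|11⟩) = (-0.999023i)·a + (-0.0441893)·b = -0.7949i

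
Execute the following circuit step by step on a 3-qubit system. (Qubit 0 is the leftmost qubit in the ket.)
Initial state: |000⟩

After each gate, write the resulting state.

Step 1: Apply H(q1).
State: 1/√2|000⟩ + 1/√2|010⟩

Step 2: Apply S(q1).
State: 1/√2|000⟩ + (1/√2)i|010⟩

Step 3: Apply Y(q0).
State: (1/√2)i|100⟩ - 1/√2|110⟩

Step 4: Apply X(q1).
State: -1/√2|100⟩ + (1/√2)i|110⟩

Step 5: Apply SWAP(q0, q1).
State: -1/√2|010⟩ + (1/√2)i|110⟩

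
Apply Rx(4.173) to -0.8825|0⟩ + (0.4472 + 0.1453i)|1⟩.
(0.5616 - 0.389i)|0⟩ + (-0.2205 + 0.6961i)|1⟩

Rx(4.173) = [[cos(θ/2), −i·sin(θ/2)], [−i·sin(θ/2), cos(θ/2)]]; θ = 4.173, cos(θ/2) ≈ -0.493147, sin(θ/2) ≈ 0.869946.
With a = amp(|0⟩) = -0.8825 and b = amp(|1⟩) = (0.4472 + 0.1453i):
new amp(|0⟩) = (-0.493147)·a + (-0.869946i)·b = (0.5616 - 0.389i)
new amp(|1⟩) = (-0.869946i)·a + (-0.493147)·b = (-0.2205 + 0.6961i)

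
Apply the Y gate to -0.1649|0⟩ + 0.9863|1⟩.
-0.9863i|0⟩ - 0.1649i|1⟩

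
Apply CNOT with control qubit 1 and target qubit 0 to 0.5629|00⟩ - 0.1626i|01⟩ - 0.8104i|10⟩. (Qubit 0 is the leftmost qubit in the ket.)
0.5629|00⟩ - 0.8104i|10⟩ - 0.1626i|11⟩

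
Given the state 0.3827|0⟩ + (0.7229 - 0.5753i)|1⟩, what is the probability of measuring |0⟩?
0.1465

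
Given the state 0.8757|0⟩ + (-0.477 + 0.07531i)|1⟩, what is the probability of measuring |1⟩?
0.2332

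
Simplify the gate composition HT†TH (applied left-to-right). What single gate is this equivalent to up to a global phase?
I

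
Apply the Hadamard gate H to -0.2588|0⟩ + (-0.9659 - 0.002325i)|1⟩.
(-0.866 - 0.001644i)|0⟩ + (0.5 + 0.001644i)|1⟩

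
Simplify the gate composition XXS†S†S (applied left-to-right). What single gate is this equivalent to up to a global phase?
S†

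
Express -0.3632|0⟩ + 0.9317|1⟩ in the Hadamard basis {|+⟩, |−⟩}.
0.402|+⟩ - 0.9156|−⟩

With |ψ⟩ = α|0⟩ + β|1⟩, the Hadamard-basis coefficients are ⟨+|ψ⟩ = (α + β)/√2 and ⟨−|ψ⟩ = (α − β)/√2.
Here α = -0.3632, β = 0.9317: (α + β)/√2 = 0.402, (α − β)/√2 = -0.9156.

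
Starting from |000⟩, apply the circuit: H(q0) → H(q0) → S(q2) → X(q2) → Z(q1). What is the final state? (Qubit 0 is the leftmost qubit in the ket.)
|001⟩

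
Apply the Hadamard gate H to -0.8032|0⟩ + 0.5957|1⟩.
-0.1467|0⟩ - 0.9892|1⟩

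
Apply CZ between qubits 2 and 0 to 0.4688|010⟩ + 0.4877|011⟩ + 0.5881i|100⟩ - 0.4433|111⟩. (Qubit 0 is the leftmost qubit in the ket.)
0.4688|010⟩ + 0.4877|011⟩ + 0.5881i|100⟩ + 0.4433|111⟩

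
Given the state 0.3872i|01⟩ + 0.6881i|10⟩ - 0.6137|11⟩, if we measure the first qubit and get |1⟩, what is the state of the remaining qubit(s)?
0.7463i|0⟩ - 0.6656|1⟩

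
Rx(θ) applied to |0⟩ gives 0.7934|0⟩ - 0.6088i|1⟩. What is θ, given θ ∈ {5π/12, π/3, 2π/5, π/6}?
5π/12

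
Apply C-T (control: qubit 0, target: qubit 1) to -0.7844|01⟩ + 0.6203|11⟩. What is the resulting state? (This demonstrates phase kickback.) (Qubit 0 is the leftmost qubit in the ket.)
-0.7844|01⟩ + (0.4386 + 0.4386i)|11⟩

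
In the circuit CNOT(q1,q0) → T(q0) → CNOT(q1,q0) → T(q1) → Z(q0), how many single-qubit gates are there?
3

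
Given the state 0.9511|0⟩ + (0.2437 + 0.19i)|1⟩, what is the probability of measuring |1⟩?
0.09549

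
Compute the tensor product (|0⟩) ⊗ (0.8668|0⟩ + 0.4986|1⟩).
0.8668|00⟩ + 0.4986|01⟩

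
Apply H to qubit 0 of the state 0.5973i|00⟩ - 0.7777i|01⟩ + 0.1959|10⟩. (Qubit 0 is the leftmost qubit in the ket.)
(0.1385 + 0.4224i)|00⟩ - 0.5499i|01⟩ + (-0.1385 + 0.4224i)|10⟩ - 0.5499i|11⟩

H on qubit 0 mixes each pair of kets that differ only in qubit 0: amplitudes (a, b) of (|…0…⟩, |…1…⟩) become ((a + b)/√2, (a − b)/√2). Kets absent from the input have amplitude 0.
(|00⟩, |10⟩): (a, b) = (0.5973i, 0.1959) → ((0.1385 + 0.4224i), (-0.1385 + 0.4224i))
(|01⟩, |11⟩): (a, b) = (-0.7777i, 0) → (-0.5499i, -0.5499i)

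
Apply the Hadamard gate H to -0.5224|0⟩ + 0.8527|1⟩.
0.2336|0⟩ - 0.9723|1⟩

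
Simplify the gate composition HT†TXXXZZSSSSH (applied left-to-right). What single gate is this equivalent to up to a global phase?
Z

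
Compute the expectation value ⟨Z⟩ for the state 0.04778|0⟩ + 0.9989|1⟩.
-0.9955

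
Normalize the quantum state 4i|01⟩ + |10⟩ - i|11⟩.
0.9428i|01⟩ + 0.2357|10⟩ - 0.2357i|11⟩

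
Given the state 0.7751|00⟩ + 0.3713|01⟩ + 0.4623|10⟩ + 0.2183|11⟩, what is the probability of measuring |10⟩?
0.2137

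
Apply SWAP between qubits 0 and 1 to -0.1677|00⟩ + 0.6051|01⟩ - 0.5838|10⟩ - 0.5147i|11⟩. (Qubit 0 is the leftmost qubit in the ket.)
-0.1677|00⟩ - 0.5838|01⟩ + 0.6051|10⟩ - 0.5147i|11⟩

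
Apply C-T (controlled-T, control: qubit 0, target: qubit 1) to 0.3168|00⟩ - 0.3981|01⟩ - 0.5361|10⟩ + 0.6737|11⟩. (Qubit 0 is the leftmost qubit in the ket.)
0.3168|00⟩ - 0.3981|01⟩ - 0.5361|10⟩ + (0.4764 + 0.4764i)|11⟩

C-T leaves the control-|0⟩ kets |00⟩, |01⟩ unchanged and applies T to qubit 1 on the control-|1⟩ pair (|10⟩, |11⟩).
T = [[1, 0], [0, (1/√2 + (1/√2)i)]].
With a = amp(|10⟩) = -0.5361 and b = amp(|11⟩) = 0.6737:
new amp(|10⟩) = (1)·a = -0.5361
new amp(|11⟩) = (1/√2 + (1/√2)i)·b = (0.4764 + 0.4764i)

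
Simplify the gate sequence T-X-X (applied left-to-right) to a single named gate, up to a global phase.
T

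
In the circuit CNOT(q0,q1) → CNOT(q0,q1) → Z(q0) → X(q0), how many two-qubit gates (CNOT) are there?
2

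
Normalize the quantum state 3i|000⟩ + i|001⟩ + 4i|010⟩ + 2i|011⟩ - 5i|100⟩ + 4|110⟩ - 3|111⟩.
0.3354i|000⟩ + 0.1118i|001⟩ + (1/√5)i|010⟩ + 0.2236i|011⟩ - 0.559i|100⟩ + 1/√5|110⟩ - 0.3354|111⟩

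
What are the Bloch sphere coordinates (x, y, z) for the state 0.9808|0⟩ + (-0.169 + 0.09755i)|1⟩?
(-0.3315, 0.1914, 0.9239)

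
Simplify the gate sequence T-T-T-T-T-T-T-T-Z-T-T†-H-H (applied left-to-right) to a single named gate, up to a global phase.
Z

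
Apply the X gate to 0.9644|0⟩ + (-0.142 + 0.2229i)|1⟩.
(-0.142 + 0.2229i)|0⟩ + 0.9644|1⟩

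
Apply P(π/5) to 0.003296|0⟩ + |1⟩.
0.003296|0⟩ + (0.809 + 0.5878i)|1⟩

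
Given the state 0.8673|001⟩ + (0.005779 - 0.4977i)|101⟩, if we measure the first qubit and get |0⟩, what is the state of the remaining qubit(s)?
|01⟩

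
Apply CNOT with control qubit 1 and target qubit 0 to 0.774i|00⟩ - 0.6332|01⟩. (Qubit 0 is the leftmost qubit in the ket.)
0.774i|00⟩ - 0.6332|11⟩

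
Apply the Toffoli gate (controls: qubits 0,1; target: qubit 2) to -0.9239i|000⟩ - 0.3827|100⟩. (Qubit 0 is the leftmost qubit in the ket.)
-0.9239i|000⟩ - 0.3827|100⟩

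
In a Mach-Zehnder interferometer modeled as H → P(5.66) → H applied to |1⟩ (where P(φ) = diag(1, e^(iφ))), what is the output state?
(0.09399 + 0.2918i)|0⟩ + (0.906 - 0.2918i)|1⟩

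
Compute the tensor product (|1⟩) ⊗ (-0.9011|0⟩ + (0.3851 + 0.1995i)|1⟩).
-0.9011|10⟩ + (0.3851 + 0.1995i)|11⟩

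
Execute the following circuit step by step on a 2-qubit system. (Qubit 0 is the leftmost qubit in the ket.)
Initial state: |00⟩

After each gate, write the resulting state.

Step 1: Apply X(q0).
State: |10⟩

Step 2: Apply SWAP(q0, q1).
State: |01⟩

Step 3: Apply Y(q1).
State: -i|00⟩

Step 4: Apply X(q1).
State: -i|01⟩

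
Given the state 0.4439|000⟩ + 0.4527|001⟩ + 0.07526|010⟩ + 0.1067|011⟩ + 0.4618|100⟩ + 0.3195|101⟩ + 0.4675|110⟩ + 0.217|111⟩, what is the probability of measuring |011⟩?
0.01138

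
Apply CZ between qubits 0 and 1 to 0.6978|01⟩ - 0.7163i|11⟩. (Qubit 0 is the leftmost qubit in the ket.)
0.6978|01⟩ + 0.7163i|11⟩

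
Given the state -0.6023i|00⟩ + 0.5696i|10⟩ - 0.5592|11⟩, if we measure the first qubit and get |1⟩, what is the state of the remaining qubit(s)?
0.7136i|0⟩ - 0.7006|1⟩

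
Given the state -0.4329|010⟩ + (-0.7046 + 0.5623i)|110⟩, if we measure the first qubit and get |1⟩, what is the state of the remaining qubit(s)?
(-0.7816 + 0.6238i)|10⟩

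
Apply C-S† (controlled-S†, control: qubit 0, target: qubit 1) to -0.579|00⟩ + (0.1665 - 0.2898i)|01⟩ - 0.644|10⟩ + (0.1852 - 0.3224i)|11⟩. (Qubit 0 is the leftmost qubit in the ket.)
-0.579|00⟩ + (0.1665 - 0.2898i)|01⟩ - 0.644|10⟩ + (-0.3224 - 0.1852i)|11⟩

C-S† leaves the control-|0⟩ kets |00⟩, |01⟩ unchanged and applies S† to qubit 1 on the control-|1⟩ pair (|10⟩, |11⟩).
S† = [[1, 0], [0, -i]].
With a = amp(|10⟩) = -0.644 and b = amp(|11⟩) = (0.1852 - 0.3224i):
new amp(|10⟩) = (1)·a = -0.644
new amp(|11⟩) = (-i)·b = (-0.3224 - 0.1852i)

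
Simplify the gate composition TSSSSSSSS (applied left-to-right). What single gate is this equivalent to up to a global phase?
T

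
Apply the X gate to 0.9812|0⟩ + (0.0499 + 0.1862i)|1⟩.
(0.0499 + 0.1862i)|0⟩ + 0.9812|1⟩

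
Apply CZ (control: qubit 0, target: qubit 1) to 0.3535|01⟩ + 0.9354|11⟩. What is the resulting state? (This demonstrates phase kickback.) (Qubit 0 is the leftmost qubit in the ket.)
0.3535|01⟩ - 0.9354|11⟩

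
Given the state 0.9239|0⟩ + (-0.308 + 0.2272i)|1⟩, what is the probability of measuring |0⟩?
0.8536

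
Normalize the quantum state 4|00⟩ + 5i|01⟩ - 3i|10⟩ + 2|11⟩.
0.5443|00⟩ + 0.6804i|01⟩ - (1/√6)i|10⟩ + 0.2722|11⟩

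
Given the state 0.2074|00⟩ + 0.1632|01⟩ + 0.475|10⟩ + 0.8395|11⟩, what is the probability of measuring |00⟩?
0.04301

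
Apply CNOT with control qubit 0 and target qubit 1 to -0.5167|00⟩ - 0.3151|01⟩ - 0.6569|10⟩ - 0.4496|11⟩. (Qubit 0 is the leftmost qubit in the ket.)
-0.5167|00⟩ - 0.3151|01⟩ - 0.4496|10⟩ - 0.6569|11⟩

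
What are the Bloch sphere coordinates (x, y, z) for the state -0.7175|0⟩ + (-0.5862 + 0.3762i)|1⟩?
(0.8412, -0.5398, 0.02965)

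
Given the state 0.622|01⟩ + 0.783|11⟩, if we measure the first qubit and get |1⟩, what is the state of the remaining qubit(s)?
|1⟩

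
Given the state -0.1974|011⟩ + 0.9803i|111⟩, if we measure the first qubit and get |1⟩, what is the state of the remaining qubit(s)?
i|11⟩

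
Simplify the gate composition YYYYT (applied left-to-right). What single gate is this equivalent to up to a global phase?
T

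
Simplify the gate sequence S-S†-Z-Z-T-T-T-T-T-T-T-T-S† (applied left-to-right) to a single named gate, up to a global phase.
S†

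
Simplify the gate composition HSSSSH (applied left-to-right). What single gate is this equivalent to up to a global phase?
I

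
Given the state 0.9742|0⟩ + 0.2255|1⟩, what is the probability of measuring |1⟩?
0.05085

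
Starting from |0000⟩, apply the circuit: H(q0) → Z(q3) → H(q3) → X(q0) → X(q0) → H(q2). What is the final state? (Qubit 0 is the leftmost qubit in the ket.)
1/√8|0000⟩ + 1/√8|0001⟩ + 1/√8|0010⟩ + 1/√8|0011⟩ + 1/√8|1000⟩ + 1/√8|1001⟩ + 1/√8|1010⟩ + 1/√8|1011⟩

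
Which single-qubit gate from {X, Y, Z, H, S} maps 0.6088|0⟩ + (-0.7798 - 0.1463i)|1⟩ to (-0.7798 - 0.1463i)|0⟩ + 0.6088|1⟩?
X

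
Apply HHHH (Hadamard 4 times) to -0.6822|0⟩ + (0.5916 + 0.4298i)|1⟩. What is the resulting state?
-0.6822|0⟩ + (0.5916 + 0.4298i)|1⟩

H² = I, so an even number of Hadamards cancels: H^4 = I and the state is unchanged.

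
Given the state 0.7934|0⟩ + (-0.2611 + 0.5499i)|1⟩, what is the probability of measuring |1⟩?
0.3706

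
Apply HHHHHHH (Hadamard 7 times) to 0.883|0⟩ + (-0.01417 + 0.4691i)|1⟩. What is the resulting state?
(0.6144 + 0.3317i)|0⟩ + (0.6344 - 0.3317i)|1⟩

H² = I, so H^7 = H: a single Hadamard. With (a, b) = (0.883, (-0.01417 + 0.4691i)), H gives ((a + b)/√2, (a − b)/√2) = ((0.6144 + 0.3317i), (0.6344 - 0.3317i)).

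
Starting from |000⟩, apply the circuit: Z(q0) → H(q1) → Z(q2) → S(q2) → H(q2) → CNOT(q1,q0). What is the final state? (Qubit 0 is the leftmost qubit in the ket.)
1/2|000⟩ + 1/2|001⟩ + 1/2|110⟩ + 1/2|111⟩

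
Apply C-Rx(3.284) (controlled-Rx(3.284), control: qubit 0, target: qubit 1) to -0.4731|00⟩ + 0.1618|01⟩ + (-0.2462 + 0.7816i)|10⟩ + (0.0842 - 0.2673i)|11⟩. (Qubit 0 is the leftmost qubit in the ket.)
-0.4731|00⟩ + 0.1618|01⟩ + (-0.2491 - 0.1396i)|10⟩ + (0.7736 + 0.2646i)|11⟩

C-Rx(3.284) leaves the control-|0⟩ kets |00⟩, |01⟩ unchanged and applies Rx(3.284) to qubit 1 on the control-|1⟩ pair (|10⟩, |11⟩).
Rx(3.284) = [[cos(θ/2), −i·sin(θ/2)], [−i·sin(θ/2), cos(θ/2)]]; θ = 3.284, cos(θ/2) ≈ -0.0711435, sin(θ/2) ≈ 0.997466.
With a = amp(|10⟩) = (-0.2462 + 0.7816i) and b = amp(|11⟩) = (0.0842 - 0.2673i):
new amp(|10⟩) = (-0.0711435)·a + (-0.997466i)·b = (-0.2491 - 0.1396i)
new amp(|11⟩) = (-0.997466i)·a + (-0.0711435)·b = (0.7736 + 0.2646i)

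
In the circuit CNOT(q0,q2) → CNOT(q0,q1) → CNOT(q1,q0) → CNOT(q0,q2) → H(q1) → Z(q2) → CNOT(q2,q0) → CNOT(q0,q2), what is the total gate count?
8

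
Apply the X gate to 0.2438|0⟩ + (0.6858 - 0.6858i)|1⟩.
(0.6858 - 0.6858i)|0⟩ + 0.2438|1⟩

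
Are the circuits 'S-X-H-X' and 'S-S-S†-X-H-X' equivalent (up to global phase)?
Yes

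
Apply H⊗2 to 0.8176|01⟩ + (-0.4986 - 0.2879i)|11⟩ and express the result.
(0.1595 - 0.144i)|00⟩ + (-0.1595 + 0.144i)|01⟩ + (0.6581 + 0.144i)|10⟩ + (-0.6581 - 0.144i)|11⟩

H⊗2 gives amp(|y⟩) = (1/2) Σ_x (−1)^(x·y) amp(|x⟩), where x·y is the number of positions in which both x and y have a 1.
|00⟩: (0.8176 + (-0.4986 - 0.2879i))/2 = (0.1595 - 0.144i)
|01⟩: (-0.8176 - (-0.4986 - 0.2879i))/2 = (-0.1595 + 0.144i)
|10⟩: (0.8176 - (-0.4986 - 0.2879i))/2 = (0.6581 + 0.144i)
|11⟩: (-0.8176 + (-0.4986 - 0.2879i))/2 = (-0.6581 - 0.144i)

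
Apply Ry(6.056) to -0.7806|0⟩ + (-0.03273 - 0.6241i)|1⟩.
(0.7793 + 0.07074i)|0⟩ + (-0.05596 + 0.6201i)|1⟩

Ry(6.056) = [[cos(θ/2), −sin(θ/2)], [sin(θ/2), cos(θ/2)]]; θ = 6.056, cos(θ/2) ≈ -0.993555, sin(θ/2) ≈ 0.113349.
With a = amp(|0⟩) = -0.7806 and b = amp(|1⟩) = (-0.03273 - 0.6241i):
new amp(|0⟩) = (-0.993555)·a + (-0.113349)·b = (0.7793 + 0.07074i)
new amp(|1⟩) = (0.113349)·a + (-0.993555)·b = (-0.05596 + 0.6201i)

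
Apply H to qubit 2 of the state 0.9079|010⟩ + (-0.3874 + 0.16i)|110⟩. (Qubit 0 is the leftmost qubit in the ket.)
0.642|010⟩ + 0.642|011⟩ + (-0.2739 + 0.1131i)|110⟩ + (-0.2739 + 0.1131i)|111⟩

H on qubit 2 mixes each pair of kets that differ only in qubit 2: amplitudes (a, b) of (|…0…⟩, |…1…⟩) become ((a + b)/√2, (a − b)/√2). Kets absent from the input have amplitude 0.
(|010⟩, |011⟩): (a, b) = (0.9079, 0) → (0.642, 0.642)
(|110⟩, |111⟩): (a, b) = ((-0.3874 + 0.16i), 0) → ((-0.2739 + 0.1131i), (-0.2739 + 0.1131i))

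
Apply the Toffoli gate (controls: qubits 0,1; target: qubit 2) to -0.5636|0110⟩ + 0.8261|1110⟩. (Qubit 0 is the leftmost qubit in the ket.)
-0.5636|0110⟩ + 0.8261|1100⟩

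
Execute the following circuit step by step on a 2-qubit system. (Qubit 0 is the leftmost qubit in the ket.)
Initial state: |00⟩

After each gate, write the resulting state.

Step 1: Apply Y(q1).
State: i|01⟩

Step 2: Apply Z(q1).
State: -i|01⟩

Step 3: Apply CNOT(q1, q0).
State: -i|11⟩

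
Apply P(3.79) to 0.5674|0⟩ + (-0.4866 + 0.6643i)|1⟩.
0.5674|0⟩ + (0.789 - 0.2356i)|1⟩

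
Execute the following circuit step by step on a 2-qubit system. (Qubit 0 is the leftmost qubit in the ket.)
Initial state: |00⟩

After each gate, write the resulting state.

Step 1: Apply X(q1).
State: |01⟩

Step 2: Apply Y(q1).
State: -i|00⟩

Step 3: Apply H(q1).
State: -(1/√2)i|00⟩ - (1/√2)i|01⟩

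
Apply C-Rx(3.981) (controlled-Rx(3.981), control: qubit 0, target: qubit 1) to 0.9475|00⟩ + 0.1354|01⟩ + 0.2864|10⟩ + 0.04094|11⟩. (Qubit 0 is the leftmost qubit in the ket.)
0.9475|00⟩ + 0.1354|01⟩ + (-0.1167 - 0.03739i)|10⟩ + (-0.01668 - 0.2615i)|11⟩

C-Rx(3.981) leaves the control-|0⟩ kets |00⟩, |01⟩ unchanged and applies Rx(3.981) to qubit 1 on the control-|1⟩ pair (|10⟩, |11⟩).
Rx(3.981) = [[cos(θ/2), −i·sin(θ/2)], [−i·sin(θ/2), cos(θ/2)]]; θ = 3.981, cos(θ/2) ≈ -0.40749, sin(θ/2) ≈ 0.91321.
With a = amp(|10⟩) = 0.2864 and b = amp(|11⟩) = 0.04094:
new amp(|10⟩) = (-0.40749)·a + (-0.91321i)·b = (-0.1167 - 0.03739i)
new amp(|11⟩) = (-0.91321i)·a + (-0.40749)·b = (-0.01668 - 0.2615i)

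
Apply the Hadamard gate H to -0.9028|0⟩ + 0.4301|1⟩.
-0.3342|0⟩ - 0.9425|1⟩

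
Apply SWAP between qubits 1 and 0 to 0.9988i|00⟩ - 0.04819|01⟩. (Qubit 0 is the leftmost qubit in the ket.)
0.9988i|00⟩ - 0.04819|10⟩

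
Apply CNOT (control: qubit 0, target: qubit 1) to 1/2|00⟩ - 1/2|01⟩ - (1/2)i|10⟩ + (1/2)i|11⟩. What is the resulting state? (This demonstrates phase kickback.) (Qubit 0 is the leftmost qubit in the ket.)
1/2|00⟩ - 1/2|01⟩ + (1/2)i|10⟩ - (1/2)i|11⟩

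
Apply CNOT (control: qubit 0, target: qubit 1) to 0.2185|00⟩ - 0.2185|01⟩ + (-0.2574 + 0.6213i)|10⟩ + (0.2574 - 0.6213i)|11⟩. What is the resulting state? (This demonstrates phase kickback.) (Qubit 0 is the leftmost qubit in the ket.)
0.2185|00⟩ - 0.2185|01⟩ + (0.2574 - 0.6213i)|10⟩ + (-0.2574 + 0.6213i)|11⟩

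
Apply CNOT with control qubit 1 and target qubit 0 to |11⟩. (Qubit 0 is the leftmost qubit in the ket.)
|01⟩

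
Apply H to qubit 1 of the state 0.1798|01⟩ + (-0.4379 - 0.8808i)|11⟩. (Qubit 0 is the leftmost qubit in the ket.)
0.1271|00⟩ - 0.1271|01⟩ + (-0.3096 - 0.6228i)|10⟩ + (0.3096 + 0.6228i)|11⟩

H on qubit 1 mixes each pair of kets that differ only in qubit 1: amplitudes (a, b) of (|…0…⟩, |…1…⟩) become ((a + b)/√2, (a − b)/√2). Kets absent from the input have amplitude 0.
(|00⟩, |01⟩): (a, b) = (0, 0.1798) → (0.1271, -0.1271)
(|10⟩, |11⟩): (a, b) = (0, (-0.4379 - 0.8808i)) → ((-0.3096 - 0.6228i), (0.3096 + 0.6228i))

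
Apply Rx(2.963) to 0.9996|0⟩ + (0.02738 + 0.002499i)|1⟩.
(0.09163 - 0.02727i)|0⟩ + (0.002442 - 0.9954i)|1⟩

Rx(2.963) = [[cos(θ/2), −i·sin(θ/2)], [−i·sin(θ/2), cos(θ/2)]]; θ = 2.963, cos(θ/2) ≈ 0.0891777, sin(θ/2) ≈ 0.996016.
With a = amp(|0⟩) = 0.9996 and b = amp(|1⟩) = (0.02738 + 0.002499i):
new amp(|0⟩) = (0.0891777)·a + (-0.996016i)·b = (0.09163 - 0.02727i)
new amp(|1⟩) = (-0.996016i)·a + (0.0891777)·b = (0.002442 - 0.9954i)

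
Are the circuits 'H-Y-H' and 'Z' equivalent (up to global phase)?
No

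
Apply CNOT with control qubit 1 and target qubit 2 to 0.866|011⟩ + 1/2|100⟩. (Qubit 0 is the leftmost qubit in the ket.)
0.866|010⟩ + 1/2|100⟩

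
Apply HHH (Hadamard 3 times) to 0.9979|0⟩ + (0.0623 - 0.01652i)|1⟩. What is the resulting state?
(0.7497 - 0.01168i)|0⟩ + (0.6616 + 0.01168i)|1⟩

H² = I, so H^3 = H: a single Hadamard. With (a, b) = (0.9979, (0.0623 - 0.01652i)), H gives ((a + b)/√2, (a − b)/√2) = ((0.7497 - 0.01168i), (0.6616 + 0.01168i)).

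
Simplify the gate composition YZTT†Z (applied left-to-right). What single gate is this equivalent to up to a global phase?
Y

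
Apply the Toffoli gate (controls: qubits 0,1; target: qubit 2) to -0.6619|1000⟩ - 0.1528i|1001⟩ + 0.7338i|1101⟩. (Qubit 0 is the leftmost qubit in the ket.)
-0.6619|1000⟩ - 0.1528i|1001⟩ + 0.7338i|1111⟩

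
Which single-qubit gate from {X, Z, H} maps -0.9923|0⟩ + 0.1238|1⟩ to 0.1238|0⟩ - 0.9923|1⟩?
X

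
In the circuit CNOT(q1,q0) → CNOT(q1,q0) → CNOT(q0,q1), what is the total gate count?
3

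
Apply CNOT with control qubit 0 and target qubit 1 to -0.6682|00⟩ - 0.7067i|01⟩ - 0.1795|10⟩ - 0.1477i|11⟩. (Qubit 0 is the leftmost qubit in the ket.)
-0.6682|00⟩ - 0.7067i|01⟩ - 0.1477i|10⟩ - 0.1795|11⟩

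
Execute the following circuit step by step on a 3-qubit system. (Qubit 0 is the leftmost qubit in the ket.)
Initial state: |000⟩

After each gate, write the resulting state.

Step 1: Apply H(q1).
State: 1/√2|000⟩ + 1/√2|010⟩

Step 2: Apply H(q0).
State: 1/2|000⟩ + 1/2|010⟩ + 1/2|100⟩ + 1/2|110⟩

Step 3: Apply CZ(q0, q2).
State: 1/2|000⟩ + 1/2|010⟩ + 1/2|100⟩ + 1/2|110⟩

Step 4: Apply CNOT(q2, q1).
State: 1/2|000⟩ + 1/2|010⟩ + 1/2|100⟩ + 1/2|110⟩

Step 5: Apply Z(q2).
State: 1/2|000⟩ + 1/2|010⟩ + 1/2|100⟩ + 1/2|110⟩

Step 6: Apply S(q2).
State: 1/2|000⟩ + 1/2|010⟩ + 1/2|100⟩ + 1/2|110⟩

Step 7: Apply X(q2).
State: 1/2|001⟩ + 1/2|011⟩ + 1/2|101⟩ + 1/2|111⟩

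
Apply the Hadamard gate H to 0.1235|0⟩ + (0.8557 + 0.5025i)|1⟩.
(0.6924 + 0.3553i)|0⟩ + (-0.5177 - 0.3553i)|1⟩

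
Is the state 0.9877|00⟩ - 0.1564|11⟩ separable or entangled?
Entangled

Writing the state as a|00⟩ + b|01⟩ + c|10⟩ + d|11⟩, it is a product state iff ad − bc = 0.
Here (a, b, c, d) = (0.9877, 0, 0, -0.1564): ad − bc = (0.9877)(-0.1564) − (0)(0) = -0.1545 ≠ 0, so the state is entangled.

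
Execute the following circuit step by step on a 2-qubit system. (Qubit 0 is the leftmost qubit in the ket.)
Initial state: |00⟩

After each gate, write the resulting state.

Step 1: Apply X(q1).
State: |01⟩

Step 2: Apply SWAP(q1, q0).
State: |10⟩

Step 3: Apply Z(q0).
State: -|10⟩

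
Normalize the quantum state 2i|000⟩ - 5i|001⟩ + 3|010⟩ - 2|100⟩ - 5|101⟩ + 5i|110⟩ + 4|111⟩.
0.1925i|000⟩ - 0.4811i|001⟩ + 0.2887|010⟩ - 0.1925|100⟩ - 0.4811|101⟩ + 0.4811i|110⟩ + 0.3849|111⟩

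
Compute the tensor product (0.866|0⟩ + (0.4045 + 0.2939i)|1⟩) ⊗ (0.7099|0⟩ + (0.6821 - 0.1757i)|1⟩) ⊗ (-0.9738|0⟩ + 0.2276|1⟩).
-0.5987|000⟩ + 0.1399|001⟩ + (-0.5752 + 0.1482i)|010⟩ + (0.1344 - 0.03463i)|011⟩ + (-0.2796 - 0.2032i)|100⟩ + (0.06536 + 0.04749i)|101⟩ + (-0.319 - 0.126i)|110⟩ + (0.07455 + 0.02945i)|111⟩

amp(|b₁b₂…⟩) = product of the factor amplitudes for bits b₁, b₂, …; only kets whose every factor amplitude is nonzero survive.
|000⟩: (0.866)(0.7099)(-0.9738) = -0.5987
|001⟩: (0.866)(0.7099)(0.2276) = 0.1399
|010⟩: (0.866)(0.6821 - 0.1757i)(-0.9738) = (-0.5752 + 0.1482i)
|011⟩: (0.866)(0.6821 - 0.1757i)(0.2276) = (0.1344 - 0.03463i)
|100⟩: (0.4045 + 0.2939i)(0.7099)(-0.9738) = (-0.2796 - 0.2032i)
|101⟩: (0.4045 + 0.2939i)(0.7099)(0.2276) = (0.06536 + 0.04749i)
|110⟩: (0.4045 + 0.2939i)(0.6821 - 0.1757i)(-0.9738) = (-0.319 - 0.126i)
|111⟩: (0.4045 + 0.2939i)(0.6821 - 0.1757i)(0.2276) = (0.07455 + 0.02945i)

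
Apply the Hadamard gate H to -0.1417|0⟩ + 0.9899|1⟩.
0.5998|0⟩ - 0.8002|1⟩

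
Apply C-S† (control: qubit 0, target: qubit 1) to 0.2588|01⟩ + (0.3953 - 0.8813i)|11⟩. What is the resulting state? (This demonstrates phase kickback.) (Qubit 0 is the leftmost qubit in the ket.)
0.2588|01⟩ + (-0.8813 - 0.3953i)|11⟩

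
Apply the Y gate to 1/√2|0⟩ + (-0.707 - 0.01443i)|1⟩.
(-0.01443 + 0.707i)|0⟩ + (1/√2)i|1⟩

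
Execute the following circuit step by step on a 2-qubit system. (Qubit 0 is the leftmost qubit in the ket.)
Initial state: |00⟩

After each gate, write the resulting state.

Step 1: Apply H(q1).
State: 1/√2|00⟩ + 1/√2|01⟩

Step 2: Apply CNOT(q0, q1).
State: 1/√2|00⟩ + 1/√2|01⟩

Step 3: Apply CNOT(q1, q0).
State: 1/√2|00⟩ + 1/√2|11⟩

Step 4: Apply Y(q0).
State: -(1/√2)i|01⟩ + (1/√2)i|10⟩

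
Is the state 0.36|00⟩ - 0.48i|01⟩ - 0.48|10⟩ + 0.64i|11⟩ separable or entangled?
Separable

Writing the state as a|00⟩ + b|01⟩ + c|10⟩ + d|11⟩, it is a product state iff ad − bc = 0.
Here (a, b, c, d) = (0.36, -0.48i, -0.48, 0.64i): ad − bc = (0.36)(0.64i) − (-0.48i)(-0.48) = 0, so the state is separable.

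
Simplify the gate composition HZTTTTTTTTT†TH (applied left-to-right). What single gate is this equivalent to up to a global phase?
X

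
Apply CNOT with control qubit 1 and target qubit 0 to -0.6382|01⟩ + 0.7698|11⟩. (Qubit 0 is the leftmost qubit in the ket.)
0.7698|01⟩ - 0.6382|11⟩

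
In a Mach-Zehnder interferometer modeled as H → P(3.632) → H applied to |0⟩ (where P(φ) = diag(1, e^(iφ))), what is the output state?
(0.05893 - 0.2355i)|0⟩ + (0.9411 + 0.2355i)|1⟩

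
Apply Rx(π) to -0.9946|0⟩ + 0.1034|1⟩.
-0.1034i|0⟩ + 0.9946i|1⟩

Rx(π) = [[cos(θ/2), −i·sin(θ/2)], [−i·sin(θ/2), cos(θ/2)]]; θ = π, cos(θ/2) ≈ 0, sin(θ/2) ≈ 1.
With a = amp(|0⟩) = -0.9946 and b = amp(|1⟩) = 0.1034:
new amp(|0⟩) = (-i)·b = -0.1034i
new amp(|1⟩) = (-i)·a = 0.9946i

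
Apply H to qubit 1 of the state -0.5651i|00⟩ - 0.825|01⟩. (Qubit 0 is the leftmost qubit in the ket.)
(-0.5834 - 0.3996i)|00⟩ + (0.5834 - 0.3996i)|01⟩

H on qubit 1 mixes each pair of kets that differ only in qubit 1: amplitudes (a, b) of (|…0…⟩, |…1…⟩) become ((a + b)/√2, (a − b)/√2). Kets absent from the input have amplitude 0.
(|00⟩, |01⟩): (a, b) = (-0.5651i, -0.825) → ((-0.5834 - 0.3996i), (0.5834 - 0.3996i))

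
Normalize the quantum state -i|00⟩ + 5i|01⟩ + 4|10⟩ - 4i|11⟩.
-0.1313i|00⟩ + 0.6565i|01⟩ + 0.5252|10⟩ - 0.5252i|11⟩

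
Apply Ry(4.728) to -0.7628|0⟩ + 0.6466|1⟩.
0.08994|0⟩ - 0.9959|1⟩

Ry(4.728) = [[cos(θ/2), −sin(θ/2)], [sin(θ/2), cos(θ/2)]]; θ = 4.728, cos(θ/2) ≈ -0.712605, sin(θ/2) ≈ 0.701566.
With a = amp(|0⟩) = -0.7628 and b = amp(|1⟩) = 0.6466:
new amp(|0⟩) = (-0.712605)·a + (-0.701566)·b = 0.08994
new amp(|1⟩) = (0.701566)·a + (-0.712605)·b = -0.9959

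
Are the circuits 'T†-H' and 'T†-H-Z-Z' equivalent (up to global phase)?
Yes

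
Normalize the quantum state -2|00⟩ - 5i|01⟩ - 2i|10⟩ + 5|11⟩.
-0.2626|00⟩ - 0.6565i|01⟩ - 0.2626i|10⟩ + 0.6565|11⟩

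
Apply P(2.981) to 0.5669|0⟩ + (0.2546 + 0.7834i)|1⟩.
0.5669|0⟩ + (-0.3766 - 0.7326i)|1⟩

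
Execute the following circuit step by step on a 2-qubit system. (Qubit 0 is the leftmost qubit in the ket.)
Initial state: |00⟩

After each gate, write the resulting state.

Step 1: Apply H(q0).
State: 1/√2|00⟩ + 1/√2|10⟩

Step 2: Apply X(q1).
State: 1/√2|01⟩ + 1/√2|11⟩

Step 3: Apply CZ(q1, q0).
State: 1/√2|01⟩ - 1/√2|11⟩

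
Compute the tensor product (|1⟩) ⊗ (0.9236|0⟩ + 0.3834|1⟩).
0.9236|10⟩ + 0.3834|11⟩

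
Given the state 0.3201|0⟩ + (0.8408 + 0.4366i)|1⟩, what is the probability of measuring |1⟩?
0.8976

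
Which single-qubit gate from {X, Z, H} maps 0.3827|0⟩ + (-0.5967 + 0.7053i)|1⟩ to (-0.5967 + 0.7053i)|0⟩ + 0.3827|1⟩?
X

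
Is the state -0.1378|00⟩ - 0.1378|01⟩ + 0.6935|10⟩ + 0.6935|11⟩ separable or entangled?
Separable

Writing the state as a|00⟩ + b|01⟩ + c|10⟩ + d|11⟩, it is a product state iff ad − bc = 0.
Here (a, b, c, d) = (-0.1378, -0.1378, 0.6935, 0.6935): ad − bc = (-0.1378)(0.6935) − (-0.1378)(0.6935) = 0, so the state is separable.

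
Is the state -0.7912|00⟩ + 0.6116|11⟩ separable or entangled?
Entangled

Writing the state as a|00⟩ + b|01⟩ + c|10⟩ + d|11⟩, it is a product state iff ad − bc = 0.
Here (a, b, c, d) = (-0.7912, 0, 0, 0.6116): ad − bc = (-0.7912)(0.6116) − (0)(0) = -0.4839 ≠ 0, so the state is entangled.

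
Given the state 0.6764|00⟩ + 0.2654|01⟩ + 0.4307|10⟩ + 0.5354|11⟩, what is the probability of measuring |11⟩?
0.2867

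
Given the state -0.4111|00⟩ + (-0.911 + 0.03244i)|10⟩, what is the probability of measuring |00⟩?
0.169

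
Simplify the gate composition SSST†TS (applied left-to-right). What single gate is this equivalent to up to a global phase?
I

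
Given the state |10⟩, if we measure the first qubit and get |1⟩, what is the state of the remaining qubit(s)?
|0⟩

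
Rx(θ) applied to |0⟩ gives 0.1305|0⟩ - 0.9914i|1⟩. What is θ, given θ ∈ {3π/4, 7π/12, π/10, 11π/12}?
11π/12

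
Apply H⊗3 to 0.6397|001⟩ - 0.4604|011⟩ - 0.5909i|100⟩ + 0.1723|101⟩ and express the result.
(0.1243 - 0.2089i)|000⟩ + (-0.1243 - 0.2089i)|001⟩ + (0.4499 - 0.2089i)|010⟩ + (-0.4499 - 0.2089i)|011⟩ + (0.002475 + 0.2089i)|100⟩ + (-0.002475 + 0.2089i)|101⟩ + (0.328 + 0.2089i)|110⟩ + (-0.328 + 0.2089i)|111⟩

H⊗3 gives amp(|y⟩) = (1/2√2) Σ_x (−1)^(x·y) amp(|x⟩), where x·y is the number of positions in which both x and y have a 1.
|000⟩: (0.6397 - 0.4604 - 0.5909i + 0.1723)/(2√2) = (0.1243 - 0.2089i)
|001⟩: (-0.6397 + 0.4604 - 0.5909i - 0.1723)/(2√2) = (-0.1243 - 0.2089i)
|010⟩: (0.6397 + 0.4604 - 0.5909i + 0.1723)/(2√2) = (0.4499 - 0.2089i)
|011⟩: (-0.6397 - 0.4604 - 0.5909i - 0.1723)/(2√2) = (-0.4499 - 0.2089i)
|100⟩: (0.6397 - 0.4604 + 0.5909i - 0.1723)/(2√2) = (0.002475 + 0.2089i)
|101⟩: (-0.6397 + 0.4604 + 0.5909i + 0.1723)/(2√2) = (-0.002475 + 0.2089i)
|110⟩: (0.6397 + 0.4604 + 0.5909i - 0.1723)/(2√2) = (0.328 + 0.2089i)
|111⟩: (-0.6397 - 0.4604 + 0.5909i + 0.1723)/(2√2) = (-0.328 + 0.2089i)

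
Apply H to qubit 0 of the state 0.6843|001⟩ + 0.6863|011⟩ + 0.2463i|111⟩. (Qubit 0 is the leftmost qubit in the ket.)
0.4839|001⟩ + (0.4853 + 0.1742i)|011⟩ + 0.4839|101⟩ + (0.4853 - 0.1742i)|111⟩

H on qubit 0 mixes each pair of kets that differ only in qubit 0: amplitudes (a, b) of (|…0…⟩, |…1…⟩) become ((a + b)/√2, (a − b)/√2). Kets absent from the input have amplitude 0.
(|001⟩, |101⟩): (a, b) = (0.6843, 0) → (0.4839, 0.4839)
(|011⟩, |111⟩): (a, b) = (0.6863, 0.2463i) → ((0.4853 + 0.1742i), (0.4853 - 0.1742i))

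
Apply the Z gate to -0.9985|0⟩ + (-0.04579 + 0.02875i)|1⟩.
-0.9985|0⟩ + (0.04579 - 0.02875i)|1⟩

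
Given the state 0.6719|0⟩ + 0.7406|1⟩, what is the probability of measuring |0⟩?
0.4514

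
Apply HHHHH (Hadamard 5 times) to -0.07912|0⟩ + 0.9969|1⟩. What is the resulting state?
0.649|0⟩ - 0.7609|1⟩

H² = I, so H^5 = H: a single Hadamard. With (a, b) = (-0.07912, 0.9969), H gives ((a + b)/√2, (a − b)/√2) = (0.649, -0.7609).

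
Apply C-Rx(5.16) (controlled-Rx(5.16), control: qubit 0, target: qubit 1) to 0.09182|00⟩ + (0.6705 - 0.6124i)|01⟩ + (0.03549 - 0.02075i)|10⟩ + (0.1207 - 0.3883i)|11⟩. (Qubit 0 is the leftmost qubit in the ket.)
0.09182|00⟩ + (0.6705 - 0.6124i)|01⟩ + (-0.2368 - 0.04671i)|10⟩ + (-0.1132 + 0.3098i)|11⟩

C-Rx(5.16) leaves the control-|0⟩ kets |00⟩, |01⟩ unchanged and applies Rx(5.16) to qubit 1 on the control-|1⟩ pair (|10⟩, |11⟩).
Rx(5.16) = [[cos(θ/2), −i·sin(θ/2)], [−i·sin(θ/2), cos(θ/2)]]; θ = 5.16, cos(θ/2) ≈ -0.846408, sin(θ/2) ≈ 0.532535.
With a = amp(|10⟩) = (0.03549 - 0.02075i) and b = amp(|11⟩) = (0.1207 - 0.3883i):
new amp(|10⟩) = (-0.846408)·a + (-0.532535i)·b = (-0.2368 - 0.04671i)
new amp(|11⟩) = (-0.532535i)·a + (-0.846408)·b = (-0.1132 + 0.3098i)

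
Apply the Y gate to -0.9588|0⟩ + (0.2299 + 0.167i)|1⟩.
(0.167 - 0.2299i)|0⟩ - 0.9588i|1⟩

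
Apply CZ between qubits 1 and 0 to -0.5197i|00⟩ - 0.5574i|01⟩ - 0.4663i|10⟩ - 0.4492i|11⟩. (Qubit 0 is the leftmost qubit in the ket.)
-0.5197i|00⟩ - 0.5574i|01⟩ - 0.4663i|10⟩ + 0.4492i|11⟩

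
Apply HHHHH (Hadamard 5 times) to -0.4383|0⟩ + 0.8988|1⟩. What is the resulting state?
0.3256|0⟩ - 0.9455|1⟩

H² = I, so H^5 = H: a single Hadamard. With (a, b) = (-0.4383, 0.8988), H gives ((a + b)/√2, (a − b)/√2) = (0.3256, -0.9455).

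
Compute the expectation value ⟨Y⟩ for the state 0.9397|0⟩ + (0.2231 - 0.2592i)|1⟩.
-0.4871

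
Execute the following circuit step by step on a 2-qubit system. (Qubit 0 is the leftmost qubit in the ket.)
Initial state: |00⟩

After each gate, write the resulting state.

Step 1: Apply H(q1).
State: 1/√2|00⟩ + 1/√2|01⟩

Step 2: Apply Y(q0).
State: (1/√2)i|10⟩ + (1/√2)i|11⟩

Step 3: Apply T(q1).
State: (1/√2)i|10⟩ + (-1/2 + (1/2)i)|11⟩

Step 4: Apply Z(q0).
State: -(1/√2)i|10⟩ + (1/2 - (1/2)i)|11⟩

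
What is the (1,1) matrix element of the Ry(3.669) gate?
-0.2607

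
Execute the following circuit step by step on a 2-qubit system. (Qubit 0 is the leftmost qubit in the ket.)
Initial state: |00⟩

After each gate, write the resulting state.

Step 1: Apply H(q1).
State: 1/√2|00⟩ + 1/√2|01⟩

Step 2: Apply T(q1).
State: 1/√2|00⟩ + (1/2 + (1/2)i)|01⟩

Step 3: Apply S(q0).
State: 1/√2|00⟩ + (1/2 + (1/2)i)|01⟩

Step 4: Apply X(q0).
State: 1/√2|10⟩ + (1/2 + (1/2)i)|11⟩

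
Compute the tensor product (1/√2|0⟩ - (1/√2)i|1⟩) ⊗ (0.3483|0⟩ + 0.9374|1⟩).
0.2463|00⟩ + 0.6628|01⟩ - 0.2463i|10⟩ - 0.6628i|11⟩

amp(|b₁b₂…⟩) = product of the factor amplitudes for bits b₁, b₂, …; only kets whose every factor amplitude is nonzero survive.
|00⟩: (1/√2)(0.3483) = 0.2463
|01⟩: (1/√2)(0.9374) = 0.6628
|10⟩: (-(1/√2)i)(0.3483) = -0.2463i
|11⟩: (-(1/√2)i)(0.9374) = -0.6628i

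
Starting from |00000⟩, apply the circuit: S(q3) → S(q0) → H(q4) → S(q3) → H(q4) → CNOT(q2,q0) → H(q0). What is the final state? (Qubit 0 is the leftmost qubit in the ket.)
1/√2|00000⟩ + 1/√2|10000⟩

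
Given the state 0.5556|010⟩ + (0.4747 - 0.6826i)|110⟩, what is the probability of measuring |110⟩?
0.6913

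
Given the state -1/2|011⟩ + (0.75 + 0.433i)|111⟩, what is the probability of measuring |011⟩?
1/4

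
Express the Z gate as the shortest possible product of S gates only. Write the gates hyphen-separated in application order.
S-S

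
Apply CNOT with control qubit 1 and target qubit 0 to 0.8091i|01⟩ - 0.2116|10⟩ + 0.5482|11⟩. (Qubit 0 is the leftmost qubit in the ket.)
0.5482|01⟩ - 0.2116|10⟩ + 0.8091i|11⟩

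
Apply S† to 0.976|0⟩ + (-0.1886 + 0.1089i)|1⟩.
0.976|0⟩ + (0.1089 + 0.1886i)|1⟩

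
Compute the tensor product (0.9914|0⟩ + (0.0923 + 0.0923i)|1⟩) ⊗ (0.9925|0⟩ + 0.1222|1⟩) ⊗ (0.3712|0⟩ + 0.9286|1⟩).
0.3652|000⟩ + 0.9137|001⟩ + 0.04497|010⟩ + 0.1125|011⟩ + (0.034 + 0.034i)|100⟩ + (0.08507 + 0.08507i)|101⟩ + (0.004187 + 0.004187i)|110⟩ + (0.01047 + 0.01047i)|111⟩

amp(|b₁b₂…⟩) = product of the factor amplitudes for bits b₁, b₂, …; only kets whose every factor amplitude is nonzero survive.
|000⟩: (0.9914)(0.9925)(0.3712) = 0.3652
|001⟩: (0.9914)(0.9925)(0.9286) = 0.9137
|010⟩: (0.9914)(0.1222)(0.3712) = 0.04497
|011⟩: (0.9914)(0.1222)(0.9286) = 0.1125
|100⟩: (0.0923 + 0.0923i)(0.9925)(0.3712) = (0.034 + 0.034i)
|101⟩: (0.0923 + 0.0923i)(0.9925)(0.9286) = (0.08507 + 0.08507i)
|110⟩: (0.0923 + 0.0923i)(0.1222)(0.3712) = (0.004187 + 0.004187i)
|111⟩: (0.0923 + 0.0923i)(0.1222)(0.9286) = (0.01047 + 0.01047i)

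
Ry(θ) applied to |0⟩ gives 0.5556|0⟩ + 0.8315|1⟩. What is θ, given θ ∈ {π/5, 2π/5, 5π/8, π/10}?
5π/8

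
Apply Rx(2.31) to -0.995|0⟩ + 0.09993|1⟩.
(-0.4019 - 0.09142i)|0⟩ + (0.04036 + 0.9102i)|1⟩

Rx(2.31) = [[cos(θ/2), −i·sin(θ/2)], [−i·sin(θ/2), cos(θ/2)]]; θ = 2.31, cos(θ/2) ≈ 0.403919, sin(θ/2) ≈ 0.914795.
With a = amp(|0⟩) = -0.995 and b = amp(|1⟩) = 0.09993:
new amp(|0⟩) = (0.403919)·a + (-0.914795i)·b = (-0.4019 - 0.09142i)
new amp(|1⟩) = (-0.914795i)·a + (0.403919)·b = (0.04036 + 0.9102i)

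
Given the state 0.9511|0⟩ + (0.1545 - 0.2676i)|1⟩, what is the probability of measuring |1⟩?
0.09548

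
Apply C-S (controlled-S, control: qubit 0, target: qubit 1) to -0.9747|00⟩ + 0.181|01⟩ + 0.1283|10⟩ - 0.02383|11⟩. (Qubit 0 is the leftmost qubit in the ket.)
-0.9747|00⟩ + 0.181|01⟩ + 0.1283|10⟩ - 0.02383i|11⟩

C-S leaves the control-|0⟩ kets |00⟩, |01⟩ unchanged and applies S to qubit 1 on the control-|1⟩ pair (|10⟩, |11⟩).
S = [[1, 0], [0, i]].
With a = amp(|10⟩) = 0.1283 and b = amp(|11⟩) = -0.02383:
new amp(|10⟩) = (1)·a = 0.1283
new amp(|11⟩) = (i)·b = -0.02383i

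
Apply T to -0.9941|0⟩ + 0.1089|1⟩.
-0.9941|0⟩ + (0.077 + 0.077i)|1⟩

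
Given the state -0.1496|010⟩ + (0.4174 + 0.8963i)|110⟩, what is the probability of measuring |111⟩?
0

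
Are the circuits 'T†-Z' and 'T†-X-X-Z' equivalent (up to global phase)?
Yes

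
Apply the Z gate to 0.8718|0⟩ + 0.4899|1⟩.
0.8718|0⟩ - 0.4899|1⟩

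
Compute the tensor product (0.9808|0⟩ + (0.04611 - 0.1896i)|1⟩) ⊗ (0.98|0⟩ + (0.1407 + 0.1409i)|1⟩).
0.9612|00⟩ + (0.138 + 0.1382i)|01⟩ + (0.04519 - 0.1858i)|10⟩ + (0.0332 - 0.02018i)|11⟩

amp(|b₁b₂…⟩) = product of the factor amplitudes for bits b₁, b₂, …; only kets whose every factor amplitude is nonzero survive.
|00⟩: (0.9808)(0.98) = 0.9612
|01⟩: (0.9808)(0.1407 + 0.1409i) = (0.138 + 0.1382i)
|10⟩: (0.04611 - 0.1896i)(0.98) = (0.04519 - 0.1858i)
|11⟩: (0.04611 - 0.1896i)(0.1407 + 0.1409i) = (0.0332 - 0.02018i)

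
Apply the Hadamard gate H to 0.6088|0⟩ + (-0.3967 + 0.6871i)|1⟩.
(0.15 + 0.4859i)|0⟩ + (0.711 - 0.4859i)|1⟩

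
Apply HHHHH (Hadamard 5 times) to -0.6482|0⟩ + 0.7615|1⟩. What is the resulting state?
0.08012|0⟩ - 0.9968|1⟩

H² = I, so H^5 = H: a single Hadamard. With (a, b) = (-0.6482, 0.7615), H gives ((a + b)/√2, (a − b)/√2) = (0.08012, -0.9968).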